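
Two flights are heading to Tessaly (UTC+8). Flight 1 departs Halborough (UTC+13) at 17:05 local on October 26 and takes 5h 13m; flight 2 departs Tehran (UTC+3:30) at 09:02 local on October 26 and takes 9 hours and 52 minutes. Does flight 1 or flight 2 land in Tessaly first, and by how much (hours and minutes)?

the first, by 6 hours 6 minutes

Flight 1 in UTC: 17:05 − 13:00 = 04:05 on Oct 26.
+5 hours and 13 minutes → arrive 09:18 UTC on Oct 26.
Flight 2 in UTC: 09:02 − 3:30 = 05:32 on Oct 26.
+9 hours 52 minutes → arrive 15:24 UTC on Oct 26.
Flight 1 lands earlier by 6 hours 6 minutes.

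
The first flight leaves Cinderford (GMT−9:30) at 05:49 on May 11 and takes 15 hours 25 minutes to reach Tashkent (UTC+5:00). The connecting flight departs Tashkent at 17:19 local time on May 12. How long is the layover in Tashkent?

5 hours 35 minutes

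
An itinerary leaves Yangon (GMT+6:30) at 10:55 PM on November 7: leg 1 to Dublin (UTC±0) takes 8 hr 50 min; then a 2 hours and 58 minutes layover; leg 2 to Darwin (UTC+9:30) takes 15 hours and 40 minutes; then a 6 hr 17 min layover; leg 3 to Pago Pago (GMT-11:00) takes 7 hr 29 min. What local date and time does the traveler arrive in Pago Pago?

10:39 PM on November 8

Convert departure to UTC: 10:55 PM − 6:30 = 4:25 PM UTC on Nov 7.
Add 8 hours 50 minutes leg 1 → 1:15 AM UTC (Nov 8).
Add 2 hours 58 minutes layover in Dublin → 4:13 AM UTC.
Add 15 hours 40 minutes leg 2 → 7:53 PM UTC.
Add 6 hours and 17 minutes layover in Darwin → 2:10 AM UTC (Nov 9).
Add 7 hours 29 minutes leg 3 → 9:39 AM UTC.
Pago Pago is UTC−11:00, so local arrival = 9:39 AM − 11:00 = 10:39 PM on Nov 8.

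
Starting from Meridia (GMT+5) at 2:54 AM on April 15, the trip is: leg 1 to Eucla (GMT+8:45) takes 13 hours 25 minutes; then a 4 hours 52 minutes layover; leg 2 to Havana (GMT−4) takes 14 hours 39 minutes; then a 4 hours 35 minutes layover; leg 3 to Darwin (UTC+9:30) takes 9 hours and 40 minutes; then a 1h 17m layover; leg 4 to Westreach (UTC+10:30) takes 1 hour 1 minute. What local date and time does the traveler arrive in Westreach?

Convert departure to UTC: 2:54 AM − 5:00 = 9:54 PM UTC on Apr 14.
Add 13 hours and 25 minutes leg 1 → 11:19 AM UTC (Apr 15).
Add 4 hours and 52 minutes layover in Eucla → 4:11 PM UTC.
Add 14 hours 39 minutes leg 2 → 6:50 AM UTC (Apr 16).
Add 4 hours and 35 minutes layover in Havana → 11:25 AM UTC.
Add 9 hours 40 minutes leg 3 → 9:05 PM UTC.
Add 1 hour 17 minutes layover in Darwin → 10:22 PM UTC.
Add 1 hour and 1 minute leg 4 → 11:23 PM UTC.
Westreach is UTC+10:30, so local arrival = 11:23 PM + 10:30 = 9:53 AM on Apr 17.

9:53 AM on April 17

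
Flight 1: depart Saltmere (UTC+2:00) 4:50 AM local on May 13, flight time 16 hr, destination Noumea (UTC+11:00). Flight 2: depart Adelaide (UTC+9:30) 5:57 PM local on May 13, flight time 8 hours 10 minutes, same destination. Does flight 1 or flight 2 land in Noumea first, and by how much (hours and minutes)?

Flight 1 in UTC: 4:50 AM − 2:00 = 2:50 AM on May 13.
+16 hours → arrive 6:50 PM UTC on May 13.
Flight 2 in UTC: 5:57 PM − 9:30 = 8:27 AM on May 13.
+8 hours and 10 minutes → arrive 4:37 PM UTC on May 13.
Flight 2 lands earlier by 2 hours 13 minutes.

the second, by 2 hours 13 minutes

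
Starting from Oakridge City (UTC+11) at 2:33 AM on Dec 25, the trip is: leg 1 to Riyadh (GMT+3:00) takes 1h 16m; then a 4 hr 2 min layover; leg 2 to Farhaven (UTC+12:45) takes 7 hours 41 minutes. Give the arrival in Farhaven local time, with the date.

Convert departure to UTC: 2:33 AM − 11:00 = 3:33 PM UTC on Dec 24.
Add 1 hour and 16 minutes leg 1 → 4:49 PM UTC.
Add 4 hours 2 minutes layover in Riyadh → 8:51 PM UTC.
Add 7 hours and 41 minutes leg 2 → 4:32 AM UTC (Dec 25).
Farhaven is UTC+12:45, so local arrival = 4:32 AM + 12:45 = 5:17 PM on Dec 25.

5:17 PM on Dec 25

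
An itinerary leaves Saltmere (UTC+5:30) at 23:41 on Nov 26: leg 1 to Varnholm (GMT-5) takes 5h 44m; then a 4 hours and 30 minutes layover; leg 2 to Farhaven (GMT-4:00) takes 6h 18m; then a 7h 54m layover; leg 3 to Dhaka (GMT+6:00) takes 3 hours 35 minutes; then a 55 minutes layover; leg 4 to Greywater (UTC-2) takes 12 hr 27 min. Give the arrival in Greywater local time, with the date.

Convert departure to UTC: 23:41 − 5:30 = 18:11 UTC on Nov 26.
Add 5 hours and 44 minutes leg 1 → 23:55 UTC.
Add 4 hours 30 minutes layover in Varnholm → 04:25 UTC (Nov 27).
Add 6 hours 18 minutes leg 2 → 10:43 UTC.
Add 7 hours 54 minutes layover in Farhaven → 18:37 UTC.
Add 3 hours and 35 minutes leg 3 → 22:12 UTC.
Add 55 minutes layover in Dhaka → 23:07 UTC.
Add 12 hours and 27 minutes leg 4 → 11:34 UTC (Nov 28).
Greywater is UTC−2:00, so local arrival = 11:34 − 2:00 = 09:34 on Nov 28.

09:34 on November 28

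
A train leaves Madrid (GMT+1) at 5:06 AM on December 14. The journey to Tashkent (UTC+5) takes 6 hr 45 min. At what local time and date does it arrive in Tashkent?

3:51 PM on Dec 14

Convert departure to UTC: 5:06 AM − 1:00 = 4:06 AM UTC on Dec 14.
Add 6 hours and 45 minutes travel time → 10:51 AM UTC.
Tashkent is UTC+5:00, so local arrival = 10:51 AM + 5:00 = 3:51 PM on Dec 14.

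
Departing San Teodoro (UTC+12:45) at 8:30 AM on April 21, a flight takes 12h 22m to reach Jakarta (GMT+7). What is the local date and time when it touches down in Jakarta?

3:07 PM on April 21

Jakarta is 5:45 behind San Teodoro.
After 12 hours and 22 minutes it is 8:52 PM in San Teodoro.
Shift by the zone difference: 8:52 PM − 5:45 = 3:07 PM on Apr 21 in Jakarta.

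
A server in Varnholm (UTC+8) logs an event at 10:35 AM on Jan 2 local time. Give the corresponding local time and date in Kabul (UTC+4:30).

7:05 AM on January 2

In UTC: 10:35 AM − 8:00 = 2:35 AM on Jan 2.
Kabul is UTC+4:30: 2:35 AM + 4:30 = 7:05 AM on Jan 2.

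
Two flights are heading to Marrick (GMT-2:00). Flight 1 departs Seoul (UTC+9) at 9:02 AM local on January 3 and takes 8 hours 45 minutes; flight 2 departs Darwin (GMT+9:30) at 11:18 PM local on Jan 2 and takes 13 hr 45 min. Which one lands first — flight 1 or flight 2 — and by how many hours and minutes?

Flight 1 in UTC: 9:02 AM − 9:00 = 12:02 AM on Jan 3.
+8 hours 45 minutes → arrive 8:47 AM UTC on Jan 3.
Flight 2 in UTC: 11:18 PM − 9:30 = 1:48 PM on Jan 2.
+13 hours 45 minutes → arrive 3:33 AM UTC on Jan 3.
Flight 2 lands earlier by 5 hours 14 minutes.

the second, by 5 hours 14 minutes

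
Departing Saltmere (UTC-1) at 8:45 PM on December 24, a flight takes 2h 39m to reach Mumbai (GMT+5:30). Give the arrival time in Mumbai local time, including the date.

Convert departure to UTC: 8:45 PM + 1:00 = 9:45 PM UTC on Dec 24.
Add 2 hours 39 minutes travel time → 12:24 AM UTC (Dec 25).
Mumbai is UTC+5:30, so local arrival = 12:24 AM + 5:30 = 5:54 AM on Dec 25.

5:54 AM on December 25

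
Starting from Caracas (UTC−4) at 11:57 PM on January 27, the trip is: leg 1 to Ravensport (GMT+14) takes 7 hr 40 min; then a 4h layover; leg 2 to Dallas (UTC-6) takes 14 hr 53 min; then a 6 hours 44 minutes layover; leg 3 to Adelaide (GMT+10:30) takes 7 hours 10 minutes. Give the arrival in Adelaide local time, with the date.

6:54 AM on Jan 30

Convert departure to UTC: 11:57 PM + 4:00 = 3:57 AM UTC on Jan 28.
Add 7 hours 40 minutes leg 1 → 11:37 AM UTC.
Add 4 hours layover in Ravensport → 3:37 PM UTC.
Add 14 hours 53 minutes leg 2 → 6:30 AM UTC (Jan 29).
Add 6 hours and 44 minutes layover in Dallas → 1:14 PM UTC.
Add 7 hours and 10 minutes leg 3 → 8:24 PM UTC.
Adelaide is UTC+10:30, so local arrival = 8:24 PM + 10:30 = 6:54 AM on Jan 30.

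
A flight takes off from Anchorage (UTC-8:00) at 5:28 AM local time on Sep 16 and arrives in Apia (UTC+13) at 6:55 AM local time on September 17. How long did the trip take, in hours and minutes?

4 hours 27 minutes

Departure in UTC: 5:28 AM + 8:00 = 1:28 PM on Sep 16.
Arrival in UTC: 6:55 AM − 13:00 = 5:55 PM on Sep 16.
Elapsed = 5:55 PM − 1:28 PM = 4 hours 27 minutes.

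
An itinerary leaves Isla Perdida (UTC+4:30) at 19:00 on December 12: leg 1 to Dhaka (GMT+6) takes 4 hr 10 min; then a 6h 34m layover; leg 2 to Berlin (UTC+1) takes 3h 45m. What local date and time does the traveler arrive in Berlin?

Convert departure to UTC: 19:00 − 4:30 = 14:30 UTC on Dec 12.
Add 4 hours and 10 minutes leg 1 → 18:40 UTC.
Add 6 hours and 34 minutes layover in Dhaka → 01:14 UTC (Dec 13).
Add 3 hours and 45 minutes leg 2 → 04:59 UTC.
Berlin is UTC+1:00, so local arrival = 04:59 + 1:00 = 05:59 on Dec 13.

05:59 on December 13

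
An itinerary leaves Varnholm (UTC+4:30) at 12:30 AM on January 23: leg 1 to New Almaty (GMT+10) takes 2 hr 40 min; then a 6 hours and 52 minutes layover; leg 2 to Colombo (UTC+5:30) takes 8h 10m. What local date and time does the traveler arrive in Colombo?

Convert departure to UTC: 12:30 AM − 4:30 = 8:00 PM UTC on Jan 22.
Add 2 hours 40 minutes leg 1 → 10:40 PM UTC.
Add 6 hours 52 minutes layover in New Almaty → 5:32 AM UTC (Jan 23).
Add 8 hours 10 minutes leg 2 → 1:42 PM UTC.
Colombo is UTC+5:30, so local arrival = 1:42 PM + 5:30 = 7:12 PM on Jan 23.

7:12 PM on January 23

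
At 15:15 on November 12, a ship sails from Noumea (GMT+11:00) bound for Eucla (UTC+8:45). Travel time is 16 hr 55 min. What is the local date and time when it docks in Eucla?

05:55 on November 13

Eucla is 2:15 behind Noumea.
After 16 hours and 55 minutes it is 08:10 (Nov 13) in Noumea.
Shift by the zone difference: 08:10 − 2:15 = 05:55 on Nov 13 in Eucla.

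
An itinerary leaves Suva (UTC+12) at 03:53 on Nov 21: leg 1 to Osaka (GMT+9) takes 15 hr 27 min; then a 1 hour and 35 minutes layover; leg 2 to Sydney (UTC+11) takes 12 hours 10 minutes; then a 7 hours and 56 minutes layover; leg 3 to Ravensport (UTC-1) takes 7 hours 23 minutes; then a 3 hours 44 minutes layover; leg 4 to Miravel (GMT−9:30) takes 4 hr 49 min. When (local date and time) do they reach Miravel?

11:27 on November 22

Convert departure to UTC: 03:53 − 12:00 = 15:53 UTC on Nov 20.
Add 15 hours and 27 minutes leg 1 → 07:20 UTC (Nov 21).
Add 1 hour 35 minutes layover in Osaka → 08:55 UTC.
Add 12 hours and 10 minutes leg 2 → 21:05 UTC.
Add 7 hours and 56 minutes layover in Sydney → 05:01 UTC (Nov 22).
Add 7 hours and 23 minutes leg 3 → 12:24 UTC.
Add 3 hours 44 minutes layover in Ravensport → 16:08 UTC.
Add 4 hours 49 minutes leg 4 → 20:57 UTC.
Miravel is UTC−9:30, so local arrival = 20:57 − 9:30 = 11:27 on Nov 22.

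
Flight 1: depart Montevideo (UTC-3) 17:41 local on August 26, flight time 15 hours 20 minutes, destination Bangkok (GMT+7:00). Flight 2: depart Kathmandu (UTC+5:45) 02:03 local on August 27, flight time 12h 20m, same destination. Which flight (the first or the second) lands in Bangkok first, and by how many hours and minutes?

Flight 1 in UTC: 17:41 + 3:00 = 20:41 on Aug 26.
+15 hours 20 minutes → arrive 12:01 UTC on Aug 27.
Flight 2 in UTC: 02:03 − 5:45 = 20:18 on Aug 26.
+12 hours 20 minutes → arrive 08:38 UTC on Aug 27.
Flight 2 lands earlier by 3 hours 23 minutes.

the second, by 3 hours 23 minutes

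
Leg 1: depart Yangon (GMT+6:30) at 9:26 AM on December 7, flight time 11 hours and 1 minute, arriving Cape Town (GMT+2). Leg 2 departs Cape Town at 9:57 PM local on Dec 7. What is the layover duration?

Convert departure to UTC: 9:26 AM − 6:30 = 2:56 AM UTC on Dec 7.
Add 11 hours and 1 minute flight time → 1:57 PM UTC.
Cape Town is UTC+2:00, so local arrival = 1:57 PM + 2:00 = 3:57 PM on Dec 7.
Layover = 9:57 PM − 3:57 PM = 6 hours.

6 hours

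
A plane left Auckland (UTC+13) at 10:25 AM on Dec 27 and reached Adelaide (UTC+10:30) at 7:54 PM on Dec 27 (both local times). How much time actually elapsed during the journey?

11 hours 59 minutes

Departure in UTC: 10:25 AM − 13:00 = 9:25 PM on Dec 26.
Arrival in UTC: 7:54 PM − 10:30 = 9:24 AM on Dec 27.
Elapsed = 9:24 AM − 9:25 PM (+1 day) = 11 hours 59 minutes.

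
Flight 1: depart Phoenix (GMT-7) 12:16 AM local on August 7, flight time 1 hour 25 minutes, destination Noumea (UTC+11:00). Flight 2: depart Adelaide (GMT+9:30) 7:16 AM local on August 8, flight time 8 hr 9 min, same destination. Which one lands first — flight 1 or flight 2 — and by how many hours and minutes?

Flight 1 in UTC: 12:16 AM + 7:00 = 7:16 AM on Aug 7.
+1 hour 25 minutes → arrive 8:41 AM UTC on Aug 7.
Flight 2 in UTC: 7:16 AM − 9:30 = 9:46 PM on Aug 7.
+8 hours 9 minutes → arrive 5:55 AM UTC on Aug 8.
Flight 1 lands earlier by 21 hours 14 minutes.

the first, by 21 hours 14 minutes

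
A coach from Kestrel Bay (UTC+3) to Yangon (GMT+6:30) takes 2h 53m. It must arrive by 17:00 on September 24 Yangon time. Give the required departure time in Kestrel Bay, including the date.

10:37 on September 24

Target arrival in UTC: 17:00 − 6:30 = 10:30 on Sep 24.
Subtract 2 hours 53 minutes → departure 07:37 UTC on Sep 24.
Kestrel Bay is UTC+3:00: 07:37 + 3:00 = 10:37 on Sep 24.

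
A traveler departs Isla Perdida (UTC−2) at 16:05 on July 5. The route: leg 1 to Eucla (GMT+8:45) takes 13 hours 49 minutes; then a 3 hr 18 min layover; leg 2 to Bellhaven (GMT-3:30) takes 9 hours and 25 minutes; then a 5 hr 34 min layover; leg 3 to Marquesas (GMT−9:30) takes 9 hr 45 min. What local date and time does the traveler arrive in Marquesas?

Convert departure to UTC: 16:05 + 2:00 = 18:05 UTC on Jul 5.
Add 13 hours and 49 minutes leg 1 → 07:54 UTC (Jul 6).
Add 3 hours and 18 minutes layover in Eucla → 11:12 UTC.
Add 9 hours and 25 minutes leg 2 → 20:37 UTC.
Add 5 hours and 34 minutes layover in Bellhaven → 02:11 UTC (Jul 7).
Add 9 hours and 45 minutes leg 3 → 11:56 UTC.
Marquesas is UTC−9:30, so local arrival = 11:56 − 9:30 = 02:26 on Jul 7.

02:26 on July 7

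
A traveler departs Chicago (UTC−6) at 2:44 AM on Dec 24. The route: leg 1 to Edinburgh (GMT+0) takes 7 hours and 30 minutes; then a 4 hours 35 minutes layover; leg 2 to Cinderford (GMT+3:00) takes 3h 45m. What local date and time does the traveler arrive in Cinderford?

3:34 AM on Dec 25

Convert departure to UTC: 2:44 AM + 6:00 = 8:44 AM UTC on Dec 24.
Add 7 hours 30 minutes leg 1 → 4:14 PM UTC.
Add 4 hours 35 minutes layover in Edinburgh → 8:49 PM UTC.
Add 3 hours 45 minutes leg 2 → 12:34 AM UTC (Dec 25).
Cinderford is UTC+3:00, so local arrival = 12:34 AM + 3:00 = 3:34 AM on Dec 25.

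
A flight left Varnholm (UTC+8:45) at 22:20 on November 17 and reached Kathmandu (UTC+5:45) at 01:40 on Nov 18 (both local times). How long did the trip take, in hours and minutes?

6 hours 20 minutes

Departure in UTC: 22:20 − 8:45 = 13:35 on Nov 17.
Arrival in UTC: 01:40 − 5:45 = 19:55 on Nov 17.
Elapsed = 19:55 − 13:35 = 6 hours 20 minutes.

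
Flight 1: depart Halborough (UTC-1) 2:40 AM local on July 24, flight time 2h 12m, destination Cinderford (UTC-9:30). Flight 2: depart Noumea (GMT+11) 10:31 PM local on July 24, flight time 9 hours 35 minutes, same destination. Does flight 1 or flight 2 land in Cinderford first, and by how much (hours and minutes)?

the first, by 15 hours 14 minutes

Flight 1 in UTC: 2:40 AM + 1:00 = 3:40 AM on Jul 24.
+2 hours and 12 minutes → arrive 5:52 AM UTC on Jul 24.
Flight 2 in UTC: 10:31 PM − 11:00 = 11:31 AM on Jul 24.
+9 hours and 35 minutes → arrive 9:06 PM UTC on Jul 24.
Flight 1 lands earlier by 15 hours 14 minutes.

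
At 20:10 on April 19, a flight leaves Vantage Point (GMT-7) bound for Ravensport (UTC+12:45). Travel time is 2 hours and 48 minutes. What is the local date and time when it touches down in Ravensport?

Ravensport is 19:45 ahead of Vantage Point.
After 2 hours and 48 minutes it is 22:58 in Vantage Point.
Shift by the zone difference: 22:58 + 19:45 = 18:43 on Apr 20 in Ravensport.

18:43 on April 20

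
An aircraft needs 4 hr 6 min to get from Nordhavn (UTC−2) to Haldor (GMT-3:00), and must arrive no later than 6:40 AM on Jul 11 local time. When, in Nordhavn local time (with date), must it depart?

Target arrival in UTC: 6:40 AM + 3:00 = 9:40 AM on Jul 11.
Subtract 4 hours 6 minutes → departure 5:34 AM UTC on Jul 11.
Nordhavn is UTC−2:00: 5:34 AM − 2:00 = 3:34 AM on Jul 11.

3:34 AM on Jul 11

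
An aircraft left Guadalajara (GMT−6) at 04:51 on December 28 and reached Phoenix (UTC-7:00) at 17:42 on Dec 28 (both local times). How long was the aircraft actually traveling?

Departure in UTC: 04:51 + 6:00 = 10:51 on Dec 28.
Arrival in UTC: 17:42 + 7:00 = 00:42 on Dec 29.
Elapsed = 00:42 − 10:51 (+1 day) = 13 hours 51 minutes.

13 hours 51 minutes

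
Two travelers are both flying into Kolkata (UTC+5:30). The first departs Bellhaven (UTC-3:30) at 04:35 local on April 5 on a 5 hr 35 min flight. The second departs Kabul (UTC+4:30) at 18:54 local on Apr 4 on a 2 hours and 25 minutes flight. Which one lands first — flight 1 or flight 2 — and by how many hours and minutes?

Flight 1 in UTC: 04:35 + 3:30 = 08:05 on Apr 5.
+5 hours 35 minutes → arrive 13:40 UTC on Apr 5.
Flight 2 in UTC: 18:54 − 4:30 = 14:24 on Apr 4.
+2 hours and 25 minutes → arrive 16:49 UTC on Apr 4.
Flight 2 lands earlier by 20 hours 51 minutes.

the second, by 20 hours 51 minutes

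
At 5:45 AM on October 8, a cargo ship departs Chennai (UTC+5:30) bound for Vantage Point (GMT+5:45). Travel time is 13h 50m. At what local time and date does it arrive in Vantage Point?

7:50 PM on October 8

Convert departure to UTC: 5:45 AM − 5:30 = 12:15 AM UTC on Oct 8.
Add 13 hours and 50 minutes travel time → 2:05 PM UTC.
Vantage Point is UTC+5:45, so local arrival = 2:05 PM + 5:45 = 7:50 PM on Oct 8.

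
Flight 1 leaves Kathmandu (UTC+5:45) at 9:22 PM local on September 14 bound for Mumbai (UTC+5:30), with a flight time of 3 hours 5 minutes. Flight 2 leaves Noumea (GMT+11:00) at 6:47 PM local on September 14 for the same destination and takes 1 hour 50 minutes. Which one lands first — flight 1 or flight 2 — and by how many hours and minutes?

Flight 1 in UTC: 9:22 PM − 5:45 = 3:37 PM on Sep 14.
+3 hours 5 minutes → arrive 6:42 PM UTC on Sep 14.
Flight 2 in UTC: 6:47 PM − 11:00 = 7:47 AM on Sep 14.
+1 hour 50 minutes → arrive 9:37 AM UTC on Sep 14.
Flight 2 lands earlier by 9 hours 5 minutes.

the second, by 9 hours 5 minutes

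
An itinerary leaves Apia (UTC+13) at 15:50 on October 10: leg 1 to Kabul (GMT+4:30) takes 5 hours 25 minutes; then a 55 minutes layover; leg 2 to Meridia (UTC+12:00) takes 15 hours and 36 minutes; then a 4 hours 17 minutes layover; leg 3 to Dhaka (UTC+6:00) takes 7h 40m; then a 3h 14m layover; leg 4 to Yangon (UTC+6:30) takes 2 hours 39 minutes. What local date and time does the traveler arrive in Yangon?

01:06 on Oct 12

Convert departure to UTC: 15:50 − 13:00 = 02:50 UTC on Oct 10.
Add 5 hours and 25 minutes leg 1 → 08:15 UTC.
Add 55 minutes layover in Kabul → 09:10 UTC.
Add 15 hours and 36 minutes leg 2 → 00:46 UTC (Oct 11).
Add 4 hours 17 minutes layover in Meridia → 05:03 UTC.
Add 7 hours 40 minutes leg 3 → 12:43 UTC.
Add 3 hours and 14 minutes layover in Dhaka → 15:57 UTC.
Add 2 hours and 39 minutes leg 4 → 18:36 UTC.
Yangon is UTC+6:30, so local arrival = 18:36 + 6:30 = 01:06 on Oct 12.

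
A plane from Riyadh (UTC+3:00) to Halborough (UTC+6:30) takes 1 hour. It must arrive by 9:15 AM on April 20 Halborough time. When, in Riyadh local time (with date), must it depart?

4:45 AM on April 20

Target arrival in UTC: 9:15 AM − 6:30 = 2:45 AM on Apr 20.
Subtract 1 hour → departure 1:45 AM UTC on Apr 20.
Riyadh is UTC+3:00: 1:45 AM + 3:00 = 4:45 AM on Apr 20.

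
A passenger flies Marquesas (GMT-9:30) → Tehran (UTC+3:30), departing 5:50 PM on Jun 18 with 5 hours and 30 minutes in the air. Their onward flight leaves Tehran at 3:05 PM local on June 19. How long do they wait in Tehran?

Convert departure to UTC: 5:50 PM + 9:30 = 3:20 AM UTC on Jun 19.
Add 5 hours 30 minutes flight time → 8:50 AM UTC.
Tehran is UTC+3:30, so local arrival = 8:50 AM + 3:30 = 12:20 PM on Jun 19.
Layover = 3:05 PM − 12:20 PM = 2 hours 45 minutes.

2 hours 45 minutes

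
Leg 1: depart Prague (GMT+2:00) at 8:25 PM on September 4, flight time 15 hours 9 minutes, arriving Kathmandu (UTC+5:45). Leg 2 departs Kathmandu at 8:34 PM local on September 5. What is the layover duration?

Convert departure to UTC: 8:25 PM − 2:00 = 6:25 PM UTC on Sep 4.
Add 15 hours 9 minutes flight time → 9:34 AM UTC (Sep 5).
Kathmandu is UTC+5:45, so local arrival = 9:34 AM + 5:45 = 3:19 PM on Sep 5.
Layover = 8:34 PM − 3:19 PM = 5 hours 15 minutes.

5 hours 15 minutes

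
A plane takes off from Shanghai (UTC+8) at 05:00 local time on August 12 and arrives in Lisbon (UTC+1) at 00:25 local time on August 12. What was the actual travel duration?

2 hours 25 minutes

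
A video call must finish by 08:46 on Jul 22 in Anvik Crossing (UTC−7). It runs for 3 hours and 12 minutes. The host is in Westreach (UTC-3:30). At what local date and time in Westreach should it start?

09:04 on Jul 22

Target end time in UTC: 08:46 + 7:00 = 15:46 on Jul 22.
Subtract 3 hours 12 minutes → start 12:34 UTC on Jul 22.
Westreach is UTC−3:30: 12:34 − 3:30 = 09:04 on Jul 22.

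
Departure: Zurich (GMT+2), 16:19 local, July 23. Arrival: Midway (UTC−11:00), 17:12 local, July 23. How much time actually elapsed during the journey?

Midway is 13:00 behind Zurich.
Clock-face elapsed time (ignoring zones) is 53 minutes.
Actual elapsed = 53 minutes + 13:00 = 13 hours 53 minutes.

13 hours 53 minutes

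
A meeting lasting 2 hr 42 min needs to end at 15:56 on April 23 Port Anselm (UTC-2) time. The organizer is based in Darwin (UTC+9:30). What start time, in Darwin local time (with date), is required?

Target end time in UTC: 15:56 + 2:00 = 17:56 on Apr 23.
Subtract 2 hours and 42 minutes → start 15:14 UTC on Apr 23.
Darwin is UTC+9:30: 15:14 + 9:30 = 00:44 on Apr 24.

00:44 on April 24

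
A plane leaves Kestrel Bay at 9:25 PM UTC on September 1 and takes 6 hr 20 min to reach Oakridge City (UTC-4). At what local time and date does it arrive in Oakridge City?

Departure is given in UTC: 9:25 PM on Sep 1.
Add 6 hours 20 minutes → 3:45 AM UTC (Sep 2).
Oakridge City is UTC−4:00: 3:45 AM − 4:00 = 11:45 PM on Sep 1.

11:45 PM on September 1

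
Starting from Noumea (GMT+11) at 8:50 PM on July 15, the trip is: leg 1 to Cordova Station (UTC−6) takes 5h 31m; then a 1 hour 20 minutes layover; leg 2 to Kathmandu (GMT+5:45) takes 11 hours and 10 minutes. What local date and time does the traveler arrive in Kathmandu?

Convert departure to UTC: 8:50 PM − 11:00 = 9:50 AM UTC on Jul 15.
Add 5 hours 31 minutes leg 1 → 3:21 PM UTC.
Add 1 hour and 20 minutes layover in Cordova Station → 4:41 PM UTC.
Add 11 hours 10 minutes leg 2 → 3:51 AM UTC (Jul 16).
Kathmandu is UTC+5:45, so local arrival = 3:51 AM + 5:45 = 9:36 AM on Jul 16.

9:36 AM on July 16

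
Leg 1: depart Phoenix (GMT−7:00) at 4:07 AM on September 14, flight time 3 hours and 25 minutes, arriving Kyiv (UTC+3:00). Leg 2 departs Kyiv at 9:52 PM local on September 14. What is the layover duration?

4 hours 20 minutes

Convert departure to UTC: 4:07 AM + 7:00 = 11:07 AM UTC on Sep 14.
Add 3 hours 25 minutes flight time → 2:32 PM UTC.
Kyiv is UTC+3:00, so local arrival = 2:32 PM + 3:00 = 5:32 PM on Sep 14.
Layover = 9:52 PM − 5:32 PM = 4 hours 20 minutes.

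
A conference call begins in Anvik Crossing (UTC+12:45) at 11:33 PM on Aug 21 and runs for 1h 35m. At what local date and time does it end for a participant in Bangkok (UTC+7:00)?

7:23 PM on August 21

Convert start to UTC: 11:33 PM − 12:45 = 10:48 AM UTC on Aug 21.
Add 1 hour 35 minutes duration → 12:23 PM UTC.
Bangkok is UTC+7:00, so local end time = 12:23 PM + 7:00 = 7:23 PM on Aug 21.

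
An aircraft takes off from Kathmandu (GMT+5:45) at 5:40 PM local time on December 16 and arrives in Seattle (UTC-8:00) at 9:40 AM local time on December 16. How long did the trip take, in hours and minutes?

Seattle is 13:45 behind Kathmandu.
Clock-face elapsed time (ignoring zones) is −8 hours.
Actual elapsed = −8 hours + 13:45 = 5 hours 45 minutes.

5 hours 45 minutes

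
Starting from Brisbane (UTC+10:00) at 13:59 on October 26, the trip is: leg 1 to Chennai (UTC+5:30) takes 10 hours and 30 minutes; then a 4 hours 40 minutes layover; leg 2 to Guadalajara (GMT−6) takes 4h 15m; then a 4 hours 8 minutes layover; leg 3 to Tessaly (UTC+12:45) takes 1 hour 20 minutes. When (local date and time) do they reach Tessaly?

Convert departure to UTC: 13:59 − 10:00 = 03:59 UTC on Oct 26.
Add 10 hours 30 minutes leg 1 → 14:29 UTC.
Add 4 hours 40 minutes layover in Chennai → 19:09 UTC.
Add 4 hours 15 minutes leg 2 → 23:24 UTC.
Add 4 hours and 8 minutes layover in Guadalajara → 03:32 UTC (Oct 27).
Add 1 hour and 20 minutes leg 3 → 04:52 UTC.
Tessaly is UTC+12:45, so local arrival = 04:52 + 12:45 = 17:37 on Oct 27.

17:37 on October 27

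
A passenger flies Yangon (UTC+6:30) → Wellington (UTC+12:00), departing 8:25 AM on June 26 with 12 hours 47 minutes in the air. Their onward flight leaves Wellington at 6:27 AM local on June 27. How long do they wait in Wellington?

3 hours 45 minutes

Convert departure to UTC: 8:25 AM − 6:30 = 1:55 AM UTC on Jun 26.
Add 12 hours and 47 minutes flight time → 2:42 PM UTC.
Wellington is UTC+12:00, so local arrival = 2:42 PM + 12:00 = 2:42 AM on Jun 27.
Layover = 6:27 AM − 2:42 AM = 3 hours 45 minutes.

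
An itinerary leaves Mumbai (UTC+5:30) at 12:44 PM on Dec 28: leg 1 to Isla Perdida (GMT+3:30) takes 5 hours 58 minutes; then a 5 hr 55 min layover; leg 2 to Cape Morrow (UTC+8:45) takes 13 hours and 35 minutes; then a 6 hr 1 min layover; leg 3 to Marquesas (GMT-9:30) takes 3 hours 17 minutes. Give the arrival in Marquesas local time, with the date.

8:30 AM on December 29

Convert departure to UTC: 12:44 PM − 5:30 = 7:14 AM UTC on Dec 28.
Add 5 hours 58 minutes leg 1 → 1:12 PM UTC.
Add 5 hours 55 minutes layover in Isla Perdida → 7:07 PM UTC.
Add 13 hours 35 minutes leg 2 → 8:42 AM UTC (Dec 29).
Add 6 hours 1 minute layover in Cape Morrow → 2:43 PM UTC.
Add 3 hours and 17 minutes leg 3 → 6:00 PM UTC.
Marquesas is UTC−9:30, so local arrival = 6:00 PM − 9:30 = 8:30 AM on Dec 29.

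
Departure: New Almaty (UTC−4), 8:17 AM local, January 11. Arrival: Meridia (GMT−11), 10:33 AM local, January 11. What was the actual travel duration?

9 hours 16 minutes

Departure in UTC: 8:17 AM + 4:00 = 12:17 PM on Jan 11.
Arrival in UTC: 10:33 AM + 11:00 = 9:33 PM on Jan 11.
Elapsed = 9:33 PM − 12:17 PM = 9 hours 16 minutes.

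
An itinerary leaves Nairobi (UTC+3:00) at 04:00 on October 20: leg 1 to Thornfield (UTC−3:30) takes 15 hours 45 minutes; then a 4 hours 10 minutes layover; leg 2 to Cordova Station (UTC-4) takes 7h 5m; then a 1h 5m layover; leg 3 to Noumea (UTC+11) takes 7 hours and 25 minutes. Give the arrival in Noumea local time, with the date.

Convert departure to UTC: 04:00 − 3:00 = 01:00 UTC on Oct 20.
Add 15 hours 45 minutes leg 1 → 16:45 UTC.
Add 4 hours and 10 minutes layover in Thornfield → 20:55 UTC.
Add 7 hours 5 minutes leg 2 → 04:00 UTC (Oct 21).
Add 1 hour 5 minutes layover in Cordova Station → 05:05 UTC.
Add 7 hours 25 minutes leg 3 → 12:30 UTC.
Noumea is UTC+11:00, so local arrival = 12:30 + 11:00 = 23:30 on Oct 21.

23:30 on October 21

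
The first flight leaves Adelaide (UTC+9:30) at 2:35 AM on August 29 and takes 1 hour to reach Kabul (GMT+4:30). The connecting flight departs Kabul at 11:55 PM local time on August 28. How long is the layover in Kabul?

1 hour 20 minutes

Convert departure to UTC: 2:35 AM − 9:30 = 5:05 PM UTC on Aug 28.
Add 1 hour flight time → 6:05 PM UTC.
Kabul is UTC+4:30, so local arrival = 6:05 PM + 4:30 = 10:35 PM on Aug 28.
Layover = 11:55 PM − 10:35 PM = 1 hour 20 minutes.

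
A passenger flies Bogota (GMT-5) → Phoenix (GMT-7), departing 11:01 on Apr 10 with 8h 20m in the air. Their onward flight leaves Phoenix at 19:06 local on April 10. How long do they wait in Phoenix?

1 hour 45 minutes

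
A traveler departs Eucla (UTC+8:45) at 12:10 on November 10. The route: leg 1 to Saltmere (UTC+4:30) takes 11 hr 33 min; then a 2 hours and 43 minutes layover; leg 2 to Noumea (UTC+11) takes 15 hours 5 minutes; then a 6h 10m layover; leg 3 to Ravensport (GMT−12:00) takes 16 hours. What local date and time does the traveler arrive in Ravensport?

18:56 on November 11

Convert departure to UTC: 12:10 − 8:45 = 03:25 UTC on Nov 10.
Add 11 hours 33 minutes leg 1 → 14:58 UTC.
Add 2 hours and 43 minutes layover in Saltmere → 17:41 UTC.
Add 15 hours and 5 minutes leg 2 → 08:46 UTC (Nov 11).
Add 6 hours 10 minutes layover in Noumea → 14:56 UTC.
Add 16 hours leg 3 → 06:56 UTC (Nov 12).
Ravensport is UTC−12:00, so local arrival = 06:56 − 12:00 = 18:56 on Nov 11.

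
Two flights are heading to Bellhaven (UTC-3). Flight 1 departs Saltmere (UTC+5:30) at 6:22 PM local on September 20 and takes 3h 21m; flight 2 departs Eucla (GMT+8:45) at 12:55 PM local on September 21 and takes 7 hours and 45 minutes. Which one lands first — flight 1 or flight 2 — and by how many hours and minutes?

the first, by 19 hours 42 minutes

Flight 1 in UTC: 6:22 PM − 5:30 = 12:52 PM on Sep 20.
+3 hours 21 minutes → arrive 4:13 PM UTC on Sep 20.
Flight 2 in UTC: 12:55 PM − 8:45 = 4:10 AM on Sep 21.
+7 hours 45 minutes → arrive 11:55 AM UTC on Sep 21.
Flight 1 lands earlier by 19 hours 42 minutes.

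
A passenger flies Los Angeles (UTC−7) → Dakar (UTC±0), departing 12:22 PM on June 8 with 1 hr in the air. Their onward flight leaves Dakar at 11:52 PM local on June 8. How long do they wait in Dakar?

Convert departure to UTC: 12:22 PM + 7:00 = 7:22 PM UTC on Jun 8.
Add 1 hour flight time → 8:22 PM UTC.
Dakar is UTC+0, so local arrival is the same: 8:22 PM on Jun 8.
Layover = 11:52 PM − 8:22 PM = 3 hours 30 minutes.

3 hours 30 minutes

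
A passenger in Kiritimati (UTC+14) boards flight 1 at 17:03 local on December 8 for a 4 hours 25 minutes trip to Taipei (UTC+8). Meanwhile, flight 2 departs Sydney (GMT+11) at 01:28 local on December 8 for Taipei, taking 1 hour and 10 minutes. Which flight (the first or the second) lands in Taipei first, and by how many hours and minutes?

Flight 1 in UTC: 17:03 − 14:00 = 03:03 on Dec 8.
+4 hours 25 minutes → arrive 07:28 UTC on Dec 8.
Flight 2 in UTC: 01:28 − 11:00 = 14:28 on Dec 7.
+1 hour and 10 minutes → arrive 15:38 UTC on Dec 7.
Flight 2 lands earlier by 15 hours 50 minutes.

the second, by 15 hours 50 minutes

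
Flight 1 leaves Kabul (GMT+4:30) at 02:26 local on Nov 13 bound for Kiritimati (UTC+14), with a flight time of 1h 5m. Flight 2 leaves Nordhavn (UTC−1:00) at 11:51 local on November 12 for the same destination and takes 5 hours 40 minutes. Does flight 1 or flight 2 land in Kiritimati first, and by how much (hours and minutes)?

Flight 1 in UTC: 02:26 − 4:30 = 21:56 on Nov 12.
+1 hour 5 minutes → arrive 23:01 UTC on Nov 12.
Flight 2 in UTC: 11:51 + 1:00 = 12:51 on Nov 12.
+5 hours 40 minutes → arrive 18:31 UTC on Nov 12.
Flight 2 lands earlier by 4 hours 30 minutes.

the second, by 4 hours 30 minutes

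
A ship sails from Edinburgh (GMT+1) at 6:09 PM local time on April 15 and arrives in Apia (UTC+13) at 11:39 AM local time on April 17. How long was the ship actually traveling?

29 hours 30 minutes

Departure in UTC: 6:09 PM − 1:00 = 5:09 PM on Apr 15.
Arrival in UTC: 11:39 AM − 13:00 = 10:39 PM on Apr 16.
Elapsed = 10:39 PM − 5:09 PM (+1 day) = 29 hours 30 minutes.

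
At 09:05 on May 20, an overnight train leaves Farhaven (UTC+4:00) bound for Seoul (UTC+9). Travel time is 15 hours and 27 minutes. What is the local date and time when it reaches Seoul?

05:32 on May 21

Convert departure to UTC: 09:05 − 4:00 = 05:05 UTC on May 20.
Add 15 hours and 27 minutes travel time → 20:32 UTC.
Seoul is UTC+9:00, so local arrival = 20:32 + 9:00 = 05:32 on May 21.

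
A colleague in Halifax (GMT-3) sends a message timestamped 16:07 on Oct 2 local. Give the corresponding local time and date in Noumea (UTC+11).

06:07 on October 3

In UTC: 16:07 + 3:00 = 19:07 on Oct 2.
Noumea is UTC+11:00: 19:07 + 11:00 = 06:07 on Oct 3.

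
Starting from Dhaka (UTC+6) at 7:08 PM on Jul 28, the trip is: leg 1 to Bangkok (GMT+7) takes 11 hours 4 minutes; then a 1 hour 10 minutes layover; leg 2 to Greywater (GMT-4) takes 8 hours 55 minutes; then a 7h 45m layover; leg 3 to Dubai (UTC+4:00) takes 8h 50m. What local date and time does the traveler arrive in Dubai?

Convert departure to UTC: 7:08 PM − 6:00 = 1:08 PM UTC on Jul 28.
Add 11 hours and 4 minutes leg 1 → 12:12 AM UTC (Jul 29).
Add 1 hour 10 minutes layover in Bangkok → 1:22 AM UTC.
Add 8 hours and 55 minutes leg 2 → 10:17 AM UTC.
Add 7 hours 45 minutes layover in Greywater → 6:02 PM UTC.
Add 8 hours and 50 minutes leg 3 → 2:52 AM UTC (Jul 30).
Dubai is UTC+4:00, so local arrival = 2:52 AM + 4:00 = 6:52 AM on Jul 30.

6:52 AM on Jul 30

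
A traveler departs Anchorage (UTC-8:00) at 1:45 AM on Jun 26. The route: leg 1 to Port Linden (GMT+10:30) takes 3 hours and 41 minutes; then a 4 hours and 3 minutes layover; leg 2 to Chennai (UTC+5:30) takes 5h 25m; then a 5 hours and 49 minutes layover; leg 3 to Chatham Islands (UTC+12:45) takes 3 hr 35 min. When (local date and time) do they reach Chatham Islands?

9:03 PM on June 27

Convert departure to UTC: 1:45 AM + 8:00 = 9:45 AM UTC on Jun 26.
Add 3 hours and 41 minutes leg 1 → 1:26 PM UTC.
Add 4 hours and 3 minutes layover in Port Linden → 5:29 PM UTC.
Add 5 hours and 25 minutes leg 2 → 10:54 PM UTC.
Add 5 hours 49 minutes layover in Chennai → 4:43 AM UTC (Jun 27).
Add 3 hours and 35 minutes leg 3 → 8:18 AM UTC.
Chatham Islands is UTC+12:45, so local arrival = 8:18 AM + 12:45 = 9:03 PM on Jun 27.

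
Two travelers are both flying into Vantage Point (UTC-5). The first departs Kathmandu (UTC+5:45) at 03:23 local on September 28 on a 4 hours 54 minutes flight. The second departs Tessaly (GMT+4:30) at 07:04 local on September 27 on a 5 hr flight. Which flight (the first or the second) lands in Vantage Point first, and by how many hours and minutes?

Flight 1 in UTC: 03:23 − 5:45 = 21:38 on Sep 27.
+4 hours and 54 minutes → arrive 02:32 UTC on Sep 28.
Flight 2 in UTC: 07:04 − 4:30 = 02:34 on Sep 27.
+5 hours → arrive 07:34 UTC on Sep 27.
Flight 2 lands earlier by 18 hours 58 minutes.

the second, by 18 hours 58 minutes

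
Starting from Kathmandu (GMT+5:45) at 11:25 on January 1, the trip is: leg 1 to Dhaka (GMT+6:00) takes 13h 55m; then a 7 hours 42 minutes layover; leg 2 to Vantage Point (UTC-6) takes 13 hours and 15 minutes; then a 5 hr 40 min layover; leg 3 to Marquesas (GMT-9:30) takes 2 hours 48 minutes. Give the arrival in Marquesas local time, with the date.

Convert departure to UTC: 11:25 − 5:45 = 05:40 UTC on Jan 1.
Add 13 hours and 55 minutes leg 1 → 19:35 UTC.
Add 7 hours 42 minutes layover in Dhaka → 03:17 UTC (Jan 2).
Add 13 hours 15 minutes leg 2 → 16:32 UTC.
Add 5 hours 40 minutes layover in Vantage Point → 22:12 UTC.
Add 2 hours and 48 minutes leg 3 → 01:00 UTC (Jan 3).
Marquesas is UTC−9:30, so local arrival = 01:00 − 9:30 = 15:30 on Jan 2.

15:30 on January 2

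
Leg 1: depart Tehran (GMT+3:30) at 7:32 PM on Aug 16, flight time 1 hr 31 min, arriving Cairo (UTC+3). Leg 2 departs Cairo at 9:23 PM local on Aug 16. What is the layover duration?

50 minutes

Convert departure to UTC: 7:32 PM − 3:30 = 4:02 PM UTC on Aug 16.
Add 1 hour 31 minutes flight time → 5:33 PM UTC.
Cairo is UTC+3:00, so local arrival = 5:33 PM + 3:00 = 8:33 PM on Aug 16.
Layover = 9:23 PM − 8:33 PM = 50 minutes.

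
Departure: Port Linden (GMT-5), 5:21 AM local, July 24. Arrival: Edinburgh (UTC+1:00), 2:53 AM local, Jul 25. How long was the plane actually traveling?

15 hours 32 minutes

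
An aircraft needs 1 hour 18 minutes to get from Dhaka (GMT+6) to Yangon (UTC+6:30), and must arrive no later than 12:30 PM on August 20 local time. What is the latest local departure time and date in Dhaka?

10:42 AM on August 20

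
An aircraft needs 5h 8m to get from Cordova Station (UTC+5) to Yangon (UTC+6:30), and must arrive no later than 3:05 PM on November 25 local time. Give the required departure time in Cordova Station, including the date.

8:27 AM on November 25

Target arrival in UTC: 3:05 PM − 6:30 = 8:35 AM on Nov 25.
Subtract 5 hours and 8 minutes → departure 3:27 AM UTC on Nov 25.
Cordova Station is UTC+5:00: 3:27 AM + 5:00 = 8:27 AM on Nov 25.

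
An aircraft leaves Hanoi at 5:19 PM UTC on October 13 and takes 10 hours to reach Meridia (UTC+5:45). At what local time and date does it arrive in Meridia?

9:04 AM on October 14

Departure is given in UTC: 5:19 PM on Oct 13.
Add 10 hours → 3:19 AM UTC (Oct 14).
Meridia is UTC+5:45: 3:19 AM + 5:45 = 9:04 AM on Oct 14.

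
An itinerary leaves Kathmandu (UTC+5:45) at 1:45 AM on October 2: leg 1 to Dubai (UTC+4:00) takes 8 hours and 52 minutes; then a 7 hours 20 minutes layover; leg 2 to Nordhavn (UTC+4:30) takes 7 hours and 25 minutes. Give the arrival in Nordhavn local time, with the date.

Convert departure to UTC: 1:45 AM − 5:45 = 8:00 PM UTC on Oct 1.
Add 8 hours 52 minutes leg 1 → 4:52 AM UTC (Oct 2).
Add 7 hours and 20 minutes layover in Dubai → 12:12 PM UTC.
Add 7 hours 25 minutes leg 2 → 7:37 PM UTC.
Nordhavn is UTC+4:30, so local arrival = 7:37 PM + 4:30 = 12:07 AM on Oct 3.

12:07 AM on October 3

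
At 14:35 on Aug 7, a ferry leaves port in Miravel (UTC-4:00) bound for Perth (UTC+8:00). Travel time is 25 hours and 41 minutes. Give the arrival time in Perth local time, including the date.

Convert departure to UTC: 14:35 + 4:00 = 18:35 UTC on Aug 7.
Add 25 hours and 41 minutes travel time → 20:16 UTC (Aug 8).
Perth is UTC+8:00, so local arrival = 20:16 + 8:00 = 04:16 on Aug 9.

04:16 on August 9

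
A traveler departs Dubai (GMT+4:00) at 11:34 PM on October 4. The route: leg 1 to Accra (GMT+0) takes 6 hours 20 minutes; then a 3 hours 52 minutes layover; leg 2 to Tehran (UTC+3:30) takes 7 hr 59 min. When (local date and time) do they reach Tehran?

Convert departure to UTC: 11:34 PM − 4:00 = 7:34 PM UTC on Oct 4.
Add 6 hours 20 minutes leg 1 → 1:54 AM UTC (Oct 5).
Add 3 hours and 52 minutes layover in Accra → 5:46 AM UTC.
Add 7 hours and 59 minutes leg 2 → 1:45 PM UTC.
Tehran is UTC+3:30, so local arrival = 1:45 PM + 3:30 = 5:15 PM on Oct 5.

5:15 PM on October 5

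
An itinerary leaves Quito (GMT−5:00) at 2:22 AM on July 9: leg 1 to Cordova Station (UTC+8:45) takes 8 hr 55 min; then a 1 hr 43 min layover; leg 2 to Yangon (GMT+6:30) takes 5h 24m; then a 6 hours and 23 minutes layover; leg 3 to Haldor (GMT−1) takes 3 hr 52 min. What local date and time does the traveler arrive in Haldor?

Convert departure to UTC: 2:22 AM + 5:00 = 7:22 AM UTC on Jul 9.
Add 8 hours 55 minutes leg 1 → 4:17 PM UTC.
Add 1 hour 43 minutes layover in Cordova Station → 6:00 PM UTC.
Add 5 hours 24 minutes leg 2 → 11:24 PM UTC.
Add 6 hours 23 minutes layover in Yangon → 5:47 AM UTC (Jul 10).
Add 3 hours 52 minutes leg 3 → 9:39 AM UTC.
Haldor is UTC−1:00, so local arrival = 9:39 AM − 1:00 = 8:39 AM on Jul 10.

8:39 AM on Jul 10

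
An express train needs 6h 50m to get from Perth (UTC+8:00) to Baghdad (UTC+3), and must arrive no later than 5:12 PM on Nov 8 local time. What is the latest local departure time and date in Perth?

Target arrival in UTC: 5:12 PM − 3:00 = 2:12 PM on Nov 8.
Subtract 6 hours and 50 minutes → departure 7:22 AM UTC on Nov 8.
Perth is UTC+8:00: 7:22 AM + 8:00 = 3:22 PM on Nov 8.

3:22 PM on November 8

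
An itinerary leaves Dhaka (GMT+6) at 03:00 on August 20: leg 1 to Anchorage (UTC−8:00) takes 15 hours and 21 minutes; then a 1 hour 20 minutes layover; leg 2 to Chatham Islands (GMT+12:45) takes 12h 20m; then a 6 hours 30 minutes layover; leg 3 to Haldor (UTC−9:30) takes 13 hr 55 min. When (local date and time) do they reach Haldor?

12:56 on Aug 21

Convert departure to UTC: 03:00 − 6:00 = 21:00 UTC on Aug 19.
Add 15 hours 21 minutes leg 1 → 12:21 UTC (Aug 20).
Add 1 hour and 20 minutes layover in Anchorage → 13:41 UTC.
Add 12 hours 20 minutes leg 2 → 02:01 UTC (Aug 21).
Add 6 hours 30 minutes layover in Chatham Islands → 08:31 UTC.
Add 13 hours and 55 minutes leg 3 → 22:26 UTC.
Haldor is UTC−9:30, so local arrival = 22:26 − 9:30 = 12:56 on Aug 21.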